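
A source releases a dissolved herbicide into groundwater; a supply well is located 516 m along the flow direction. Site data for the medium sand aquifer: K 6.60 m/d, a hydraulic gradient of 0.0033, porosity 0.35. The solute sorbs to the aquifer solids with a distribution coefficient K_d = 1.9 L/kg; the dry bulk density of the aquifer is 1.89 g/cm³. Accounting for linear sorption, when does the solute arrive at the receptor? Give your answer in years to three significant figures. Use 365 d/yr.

256 years

Specific discharge q = 6.60 × 0.0033 = 0.02178 m/d
Average linear velocity = 0.02178 / 0.35 = 0.06223 m/d
Retardation R = 1 + ρ_b·K_d/n = 1 + 1.89×1.9/0.35 = 11.26
Contaminant velocity v_c = v/R = 0.06223/11.26 = 0.005527 m/d
t = L/v_c = 516/0.005527 = 93370 d
   = 93370/365 = 256 yr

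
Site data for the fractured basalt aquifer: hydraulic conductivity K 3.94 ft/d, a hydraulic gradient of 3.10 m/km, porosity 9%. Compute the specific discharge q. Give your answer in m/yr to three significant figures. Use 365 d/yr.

1.36 m/yr

K = 3.94 ft/d × 0.3048 = 1.201 m/d
Specific discharge q = 1.201 × 0.0031 = 0.003723 m/d
   = 0.003723 × 365 = 1.36 m/yr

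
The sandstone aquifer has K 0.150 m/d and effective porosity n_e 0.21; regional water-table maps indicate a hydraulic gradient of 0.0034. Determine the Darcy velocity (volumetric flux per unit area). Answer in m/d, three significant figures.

Darcy flux q = K·i = 0.150 × 0.0034 = 5.100e-4 m/d

5.10e-4 m/d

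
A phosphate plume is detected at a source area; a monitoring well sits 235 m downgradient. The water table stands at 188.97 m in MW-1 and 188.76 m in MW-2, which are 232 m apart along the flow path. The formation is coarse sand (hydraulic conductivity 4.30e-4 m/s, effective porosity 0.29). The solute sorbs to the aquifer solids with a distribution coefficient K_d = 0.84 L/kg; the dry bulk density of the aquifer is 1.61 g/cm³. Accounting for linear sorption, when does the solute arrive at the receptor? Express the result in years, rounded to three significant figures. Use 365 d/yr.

31.4 years

Hydraulic gradient i = (188.97 − 188.76) / 232 = 0.21 / 232 = 9.052e-4
K = 4.30e-4 m/s × 86400 s/d = 37.15 m/d
Specific discharge q = 37.15 × 9.052e-4 = 0.03363 m/d
Seepage velocity v = q / n = 0.03363 / 0.29 = 0.1160 m/d
Retardation R = 1 + ρ_b·K_d/n = 1 + 1.61×0.84/0.29 = 5.663
Contaminant velocity v_c = v/R = 0.1160/5.663 = 0.02048 m/d
t = L/v_c = 235/0.02048 = 11480 d
   = 11480/365 = 31.4 yr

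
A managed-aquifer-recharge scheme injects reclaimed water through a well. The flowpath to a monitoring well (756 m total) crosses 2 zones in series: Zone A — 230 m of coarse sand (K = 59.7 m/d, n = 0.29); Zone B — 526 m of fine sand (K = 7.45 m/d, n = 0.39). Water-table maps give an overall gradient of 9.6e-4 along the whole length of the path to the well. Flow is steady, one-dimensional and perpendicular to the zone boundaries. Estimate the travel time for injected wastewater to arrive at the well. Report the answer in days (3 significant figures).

Continuity: the same q passes through each zone, so ΔH = q·Σ(L_j/K_j) — the zones act as resistances in series.
Σ(L/K) = 230/59.7 + 526/7.45 = 3.853 + 70.60 = 74.46 d
K_eq = L_total / Σ(L/K) = 756 / 74.46 = 10.15 m/d
q = K_eq · i = 10.15 × 9.6e-4 = 0.009747 m/d (same in every zone)
Zone A: v = q/n = 0.009747/0.29 = 0.03361 m/d → t_A = 230/0.03361 = 6843 d
Zone B: v = q/n = 0.009747/0.39 = 0.02499 m/d → t_B = 526/0.02499 = 21050 d
Total t = 6843 + 21050 = 27890 d

27900 days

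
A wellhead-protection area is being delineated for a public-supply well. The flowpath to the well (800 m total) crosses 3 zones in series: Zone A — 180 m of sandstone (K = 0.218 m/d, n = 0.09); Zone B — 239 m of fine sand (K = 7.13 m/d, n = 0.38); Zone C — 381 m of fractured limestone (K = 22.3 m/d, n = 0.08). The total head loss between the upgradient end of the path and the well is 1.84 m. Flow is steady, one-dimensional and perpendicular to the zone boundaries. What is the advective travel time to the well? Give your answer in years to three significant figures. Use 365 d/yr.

179 years

Steady 1-D flow in series ⇒ the Darcy flux q is identical in every zone and the zone head losses add (resistances L/K in series).
Σ(L/K) = 180/0.218 + 239/7.13 + 381/22.3 = 825.7 + 33.52 + 17.09 = 876.3 d
q = ΔH / Σ(L/K) = 1.84 / 876.3 = 0.002100 m/d (same in every zone)
Zone A: v = q/n = 0.002100/0.09 = 0.02333 m/d → t_A = 180/0.02333 = 7715 d
Zone B: v = q/n = 0.002100/0.38 = 0.005526 m/d → t_B = 239/0.005526 = 43250 d
Zone C: v = q/n = 0.002100/0.08 = 0.02625 m/d → t_C = 381/0.02625 = 14520 d
Total t = 7715 + 43250 + 14520 = 65480 d
   = 65480 / 365 = 179 yr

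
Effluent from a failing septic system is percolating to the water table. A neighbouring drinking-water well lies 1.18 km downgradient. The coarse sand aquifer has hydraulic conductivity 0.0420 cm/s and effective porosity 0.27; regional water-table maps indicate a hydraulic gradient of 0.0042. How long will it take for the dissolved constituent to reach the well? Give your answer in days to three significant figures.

K = 0.0420 cm/s × 864 = 36.29 m/d
Specific discharge q = 36.29 × 0.0042 = 0.1524 m/d
Seepage velocity v = q / n = 0.1524 / 0.27 = 0.5645 m/d
L = 1.18 km = 1180 m
t = L / v = 1180 / 0.5645 = 2090 d

2090 days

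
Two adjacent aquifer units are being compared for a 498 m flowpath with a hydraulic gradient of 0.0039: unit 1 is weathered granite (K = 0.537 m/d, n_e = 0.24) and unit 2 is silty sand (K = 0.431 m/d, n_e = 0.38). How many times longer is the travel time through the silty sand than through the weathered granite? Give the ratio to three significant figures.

1.97

Unit 1 (weathered granite): v = 0.537×0.0039/0.24 = 0.008726 m/d, t = 498/0.008726 = 57070 d
Unit 2 (silty sand): v = 0.431×0.0039/0.38 = 0.004423 m/d, t = 498/0.004423 = 112600 d
t(silty sand) / t(weathered granite) = 112600/57070 = 1.97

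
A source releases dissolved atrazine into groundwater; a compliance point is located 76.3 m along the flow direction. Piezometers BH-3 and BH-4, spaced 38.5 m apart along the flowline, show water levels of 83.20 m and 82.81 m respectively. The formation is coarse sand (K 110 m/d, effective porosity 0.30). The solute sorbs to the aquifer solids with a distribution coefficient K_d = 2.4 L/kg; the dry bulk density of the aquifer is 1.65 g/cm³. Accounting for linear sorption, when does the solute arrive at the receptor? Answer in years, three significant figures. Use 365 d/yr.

Hydraulic gradient i = (83.20 − 82.81) / 38.5 = 0.39 / 38.5 = 0.01013
Specific discharge q = 110 × 0.01013 = 1.114 m/d
Average linear velocity = 1.114 / 0.30 = 3.714 m/d
Retardation R = 1 + ρ_b·K_d/n = 1 + 1.65×2.4/0.30 = 14.20
Contaminant velocity v_c = v/R = 3.714/14.20 = 0.2616 m/d
t = L/v_c = 76.3/0.2616 = 291.7 d
   = 291.7/365 = 0.799 yr

0.799 years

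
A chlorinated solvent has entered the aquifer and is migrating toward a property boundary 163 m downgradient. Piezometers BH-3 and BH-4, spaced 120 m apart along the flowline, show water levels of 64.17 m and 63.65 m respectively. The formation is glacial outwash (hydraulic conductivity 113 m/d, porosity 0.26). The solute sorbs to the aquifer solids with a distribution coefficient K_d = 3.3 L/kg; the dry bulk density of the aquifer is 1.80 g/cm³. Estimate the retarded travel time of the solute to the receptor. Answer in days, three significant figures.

Hydraulic gradient i = (64.17 − 63.65) / 120 = 0.52 / 120 = 0.004333
Darcy flux q = K·i = 113 × 0.004333 = 0.4897 m/d
v = Ki/n = 113·0.004333/0.26 = 1.883 m/d
Retardation R = 1 + ρ_b·K_d/n = 1 + 1.80×3.3/0.26 = 23.85
Contaminant velocity v_c = v/R = 1.883/23.85 = 0.07898 m/d
t = L/v_c = 163/0.07898 = 2064 d

2060 days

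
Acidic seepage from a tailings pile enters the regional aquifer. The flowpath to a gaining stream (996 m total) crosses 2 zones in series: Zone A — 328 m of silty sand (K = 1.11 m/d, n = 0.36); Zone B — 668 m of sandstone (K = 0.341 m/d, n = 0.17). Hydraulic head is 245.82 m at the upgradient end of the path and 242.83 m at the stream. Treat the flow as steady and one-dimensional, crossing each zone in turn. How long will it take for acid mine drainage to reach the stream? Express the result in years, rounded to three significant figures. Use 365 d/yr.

479 years

Total head drop ΔH = 245.82 − 242.83 = 2.99 m
Continuity: the same q passes through each zone, so ΔH = q·Σ(L_j/K_j) — the zones act as resistances in series.
Σ(L/K) = 328/1.11 + 668/0.341 = 295.5 + 1959 = 2254 d
q = ΔH / Σ(L/K) = 2.99 / 2254 = 0.001326 m/d (same in every zone)
Zone A: v = q/n = 0.001326/0.36 = 0.003684 m/d → t_A = 328/0.003684 = 89030 d
Zone B: v = q/n = 0.001326/0.17 = 0.007802 m/d → t_B = 668/0.007802 = 85620 d
Total t = 89030 + 85620 = 174700 d
   = 174700 / 365 = 479 yr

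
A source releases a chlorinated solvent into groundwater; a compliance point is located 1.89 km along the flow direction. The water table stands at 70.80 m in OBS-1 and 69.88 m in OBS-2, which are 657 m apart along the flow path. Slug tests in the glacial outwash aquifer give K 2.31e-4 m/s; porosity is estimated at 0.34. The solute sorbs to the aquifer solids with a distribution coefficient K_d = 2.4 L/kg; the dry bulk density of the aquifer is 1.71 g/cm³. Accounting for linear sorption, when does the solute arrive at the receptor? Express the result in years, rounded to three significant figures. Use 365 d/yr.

Hydraulic gradient i = (70.80 − 69.88) / 657 = 0.92 / 657 = 0.001400
K = 2.31e-4 m/s × 86400 s/d = 19.96 m/d
Darcy flux q = K·i = 19.96 × 0.001400 = 0.02795 m/d
v = Ki/n = 19.96·0.001400/0.34 = 0.08220 m/d
Retardation R = 1 + ρ_b·K_d/n = 1 + 1.71×2.4/0.34 = 13.07
Contaminant velocity v_c = v/R = 0.08220/13.07 = 0.006289 m/d
L = 1.89 km = 1890 m
t = L/v_c = 1890/0.006289 = 300500 d
   = 300500/365 = 823 yr

823 years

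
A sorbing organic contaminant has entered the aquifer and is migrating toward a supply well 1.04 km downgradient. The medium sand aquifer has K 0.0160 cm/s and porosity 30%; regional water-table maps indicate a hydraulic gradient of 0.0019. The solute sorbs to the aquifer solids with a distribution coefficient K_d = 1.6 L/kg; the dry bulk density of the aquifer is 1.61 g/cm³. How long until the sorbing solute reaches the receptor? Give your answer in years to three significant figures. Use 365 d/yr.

K = 0.0160 cm/s × 864 = 13.82 m/d
Specific discharge q = 13.82 × 0.0019 = 0.02627 m/d
v_s = q/n_e = 0.02627/0.30 = 0.08755 m/d
Retardation R = 1 + ρ_b·K_d/n = 1 + 1.61×1.6/0.30 = 9.587
Contaminant velocity v_c = v/R = 0.08755/9.587 = 0.009133 m/d
L = 1.04 km = 1040 m
t = L/v_c = 1040/0.009133 = 113900 d
   = 113900/365 = 312 yr

312 years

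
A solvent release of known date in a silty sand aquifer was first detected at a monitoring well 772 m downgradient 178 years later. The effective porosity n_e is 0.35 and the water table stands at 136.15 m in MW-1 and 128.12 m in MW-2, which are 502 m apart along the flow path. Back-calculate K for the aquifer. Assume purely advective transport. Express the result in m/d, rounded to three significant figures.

Hydraulic gradient i = (136.15 − 128.12) / 502 = 8.03 / 502 = 0.01600
t = 178 years = 64970 d
v = L / t = 772 / 64970 = 0.01188 m/d
K = v · n / i = 0.01188 × 0.35 / 0.01600 = 0.260 m/d

0.260 m/d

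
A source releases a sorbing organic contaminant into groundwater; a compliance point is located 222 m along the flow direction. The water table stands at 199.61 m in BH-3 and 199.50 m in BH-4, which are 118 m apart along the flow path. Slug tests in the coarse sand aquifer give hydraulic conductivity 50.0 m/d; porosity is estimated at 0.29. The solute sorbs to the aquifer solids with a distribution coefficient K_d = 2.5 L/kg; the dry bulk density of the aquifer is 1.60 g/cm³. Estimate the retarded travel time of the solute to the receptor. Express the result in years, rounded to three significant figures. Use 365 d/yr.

56.0 years

Hydraulic gradient i = (199.61 − 199.50) / 118 = 0.11 / 118 = 9.322e-4
q = Ki = 50.0 × 9.322e-4 = 0.04661 m/d
Seepage velocity v = q / n = 0.04661 / 0.29 = 0.1607 m/d
Retardation R = 1 + ρ_b·K_d/n = 1 + 1.60×2.5/0.29 = 14.79
Contaminant velocity v_c = v/R = 0.1607/14.79 = 0.01086 m/d
t = L/v_c = 222/0.01086 = 20430 d
   = 20430/365 = 56.0 yr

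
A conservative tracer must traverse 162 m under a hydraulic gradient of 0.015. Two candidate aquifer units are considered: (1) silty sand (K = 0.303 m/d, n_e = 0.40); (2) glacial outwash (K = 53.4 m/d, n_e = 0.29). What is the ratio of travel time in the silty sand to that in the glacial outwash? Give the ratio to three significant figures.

Unit 1 (silty sand): v = 0.303×0.015/0.40 = 0.01136 m/d, t = 162/0.01136 = 14260 d
Unit 2 (glacial outwash): v = 53.4×0.015/0.29 = 2.762 m/d, t = 162/2.762 = 58.65 d
t(silty sand) / t(glacial outwash) = 14260/58.65 = 243

243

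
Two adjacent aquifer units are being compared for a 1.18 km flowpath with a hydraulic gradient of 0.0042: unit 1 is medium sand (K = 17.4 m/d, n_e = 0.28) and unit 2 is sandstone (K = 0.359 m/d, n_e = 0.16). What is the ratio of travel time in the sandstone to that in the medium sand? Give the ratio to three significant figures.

27.7

Unit 1 (medium sand): v = 17.4×0.0042/0.28 = 0.2610 m/d, t = 1180/0.2610 = 4521 d
Unit 2 (sandstone): v = 0.359×0.0042/0.16 = 0.009424 m/d, t = 1180/0.009424 = 125200 d
t(sandstone) / t(medium sand) = 125200/4521 = 27.7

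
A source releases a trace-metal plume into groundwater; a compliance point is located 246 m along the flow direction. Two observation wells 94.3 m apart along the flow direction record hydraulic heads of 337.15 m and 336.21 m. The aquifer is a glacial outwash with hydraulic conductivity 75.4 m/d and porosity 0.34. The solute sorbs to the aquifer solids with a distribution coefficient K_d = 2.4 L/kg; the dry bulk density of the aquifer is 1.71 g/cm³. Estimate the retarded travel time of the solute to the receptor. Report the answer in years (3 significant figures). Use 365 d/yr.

3.99 years

Hydraulic gradient i = (337.15 − 336.21) / 94.3 = 0.94 / 94.3 = 0.009968
Darcy flux q = K·i = 75.4 × 0.009968 = 0.7516 m/d
v = Ki/n = 75.4·0.009968/0.34 = 2.211 m/d
Retardation R = 1 + ρ_b·K_d/n = 1 + 1.71×2.4/0.34 = 13.07
Contaminant velocity v_c = v/R = 2.211/13.07 = 0.1691 m/d
t = L/v_c = 246/0.1691 = 1455 d
   = 1455/365 = 3.99 yr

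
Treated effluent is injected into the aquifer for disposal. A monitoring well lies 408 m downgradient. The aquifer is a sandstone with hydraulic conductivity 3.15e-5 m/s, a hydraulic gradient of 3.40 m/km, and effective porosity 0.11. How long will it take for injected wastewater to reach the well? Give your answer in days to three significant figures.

K = 3.15e-5 m/s × 86400 s/d = 2.722 m/d
Darcy flux q = K·i = 2.722 × 0.0034 = 0.009253 m/d
Seepage velocity v = q / n = 0.009253 / 0.11 = 0.08412 m/d
t = L / v = 408 / 0.08412 = 4850 d

4850 days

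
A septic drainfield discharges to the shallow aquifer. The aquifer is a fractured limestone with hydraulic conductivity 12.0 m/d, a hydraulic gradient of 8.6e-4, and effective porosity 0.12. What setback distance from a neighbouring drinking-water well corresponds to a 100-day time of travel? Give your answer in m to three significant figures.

8.60 m

Darcy flux q = K·i = 12.0 × 8.6e-4 = 0.01032 m/d
Seepage velocity v = q / n = 0.01032 / 0.12 = 0.08600 m/d
L = v × T = 0.08600 × 100 = 8.600 m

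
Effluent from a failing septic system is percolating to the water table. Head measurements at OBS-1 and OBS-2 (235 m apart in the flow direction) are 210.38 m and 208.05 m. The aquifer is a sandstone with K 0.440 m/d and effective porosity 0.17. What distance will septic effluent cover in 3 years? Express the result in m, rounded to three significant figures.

Hydraulic gradient i = (210.38 − 208.05) / 235 = 2.33 / 235 = 0.009915
Specific discharge q = 0.440 × 0.009915 = 0.004363 m/d
v = Ki/n = 0.440·0.009915/0.17 = 0.02566 m/d
T = 3 yr × 365 = 1095 d
L = v × T = 0.02566 × 1095 = 28.10 m

28.1 m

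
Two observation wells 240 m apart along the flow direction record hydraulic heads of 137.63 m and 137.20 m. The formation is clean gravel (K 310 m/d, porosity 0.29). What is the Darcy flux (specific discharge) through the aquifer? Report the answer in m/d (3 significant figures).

Hydraulic gradient i = (137.63 − 137.20) / 240 = 0.43 / 240 = 0.001792
Specific discharge q = 310 × 0.001792 = 0.5554 m/d

0.555 m/d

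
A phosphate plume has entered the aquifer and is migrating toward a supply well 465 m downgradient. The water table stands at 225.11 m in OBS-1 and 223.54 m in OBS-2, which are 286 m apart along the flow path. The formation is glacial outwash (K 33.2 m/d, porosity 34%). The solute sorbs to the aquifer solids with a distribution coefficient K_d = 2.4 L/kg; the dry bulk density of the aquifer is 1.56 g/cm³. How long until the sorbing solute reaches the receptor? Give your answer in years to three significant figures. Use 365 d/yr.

Hydraulic gradient i = (225.11 − 223.54) / 286 = 1.57 / 286 = 0.005490
Darcy flux q = K·i = 33.2 × 0.005490 = 0.1823 m/d
Average linear velocity = 0.1823 / 0.34 = 0.5360 m/d
Retardation R = 1 + ρ_b·K_d/n = 1 + 1.56×2.4/0.34 = 12.01
Contaminant velocity v_c = v/R = 0.5360/12.01 = 0.04463 m/d
t = L/v_c = 465/0.04463 = 10420 d
   = 10420/365 = 28.5 yr

28.5 years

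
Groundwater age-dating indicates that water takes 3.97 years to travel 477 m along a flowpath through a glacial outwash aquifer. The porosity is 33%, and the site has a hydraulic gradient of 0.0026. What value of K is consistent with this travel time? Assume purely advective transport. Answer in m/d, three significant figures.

t = 3.97 years = 1449 d
v = L / t = 477 / 1449 = 0.3292 m/d
K = v · n / i = 0.3292 × 0.33 / 0.0026 = 41.8 m/d

41.8 m/d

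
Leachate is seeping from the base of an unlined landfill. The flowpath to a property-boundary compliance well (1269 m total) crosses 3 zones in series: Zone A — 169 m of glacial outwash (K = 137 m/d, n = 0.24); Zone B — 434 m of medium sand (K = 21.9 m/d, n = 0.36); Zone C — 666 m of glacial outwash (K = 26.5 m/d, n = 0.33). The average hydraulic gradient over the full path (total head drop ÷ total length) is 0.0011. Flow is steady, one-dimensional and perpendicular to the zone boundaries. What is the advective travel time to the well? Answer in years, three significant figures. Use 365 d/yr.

Continuity: the same q passes through each zone, so ΔH = q·Σ(L_j/K_j) — the zones act as resistances in series.
Σ(L/K) = 169/137 + 434/21.9 + 666/26.5 = 1.234 + 19.82 + 25.13 = 46.18 d
K_eq = L_total / Σ(L/K) = 1269 / 46.18 = 27.48 m/d
q = K_eq · i = 27.48 × 0.0011 = 0.03023 m/d (same in every zone)
Zone A: v = q/n = 0.03023/0.24 = 0.1259 m/d → t_A = 169/0.1259 = 1342 d
Zone B: v = q/n = 0.03023/0.36 = 0.08396 m/d → t_B = 434/0.08396 = 5169 d
Zone C: v = q/n = 0.03023/0.33 = 0.09159 m/d → t_C = 666/0.09159 = 7271 d
Total t = 1342 + 5169 + 7271 = 13780 d
   = 13780 / 365 = 37.8 yr

37.8 years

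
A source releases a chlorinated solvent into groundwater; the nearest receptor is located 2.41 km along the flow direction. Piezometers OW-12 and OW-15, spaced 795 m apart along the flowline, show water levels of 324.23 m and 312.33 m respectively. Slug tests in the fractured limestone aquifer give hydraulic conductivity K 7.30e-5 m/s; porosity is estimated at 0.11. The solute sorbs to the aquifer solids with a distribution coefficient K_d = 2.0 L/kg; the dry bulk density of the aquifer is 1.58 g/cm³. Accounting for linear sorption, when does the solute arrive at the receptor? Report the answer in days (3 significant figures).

83500 days

Hydraulic gradient i = (324.23 − 312.33) / 795 = 11.90 / 795 = 0.01497
K = 7.30e-5 m/s × 86400 s/d = 6.307 m/d
Darcy flux q = K·i = 6.307 × 0.01497 = 0.09441 m/d
v_s = q/n_e = 0.09441/0.11 = 0.8583 m/d
Retardation R = 1 + ρ_b·K_d/n = 1 + 1.58×2.0/0.11 = 29.73
Contaminant velocity v_c = v/R = 0.8583/29.73 = 0.02887 m/d
L = 2.41 km = 2410 m
t = L/v_c = 2410/0.02887 = 83470 d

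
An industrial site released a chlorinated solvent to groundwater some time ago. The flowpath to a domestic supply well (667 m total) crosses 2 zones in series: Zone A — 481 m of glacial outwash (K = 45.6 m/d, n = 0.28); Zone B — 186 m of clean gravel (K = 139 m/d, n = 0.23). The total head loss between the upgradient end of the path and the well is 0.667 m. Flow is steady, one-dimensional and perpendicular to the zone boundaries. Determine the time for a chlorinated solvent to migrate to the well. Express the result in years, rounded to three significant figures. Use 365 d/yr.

8.66 years

Continuity: the same q passes through each zone, so ΔH = q·Σ(L_j/K_j) — the zones act as resistances in series.
Σ(L/K) = 481/45.6 + 186/139 = 10.55 + 1.338 = 11.89 d
q = ΔH / Σ(L/K) = 0.667 / 11.89 = 0.05611 m/d (same in every zone)
Zone A: v = q/n = 0.05611/0.28 = 0.2004 m/d → t_A = 481/0.2004 = 2400 d
Zone B: v = q/n = 0.05611/0.23 = 0.2440 m/d → t_B = 186/0.2440 = 762.4 d
Total t = 2400 + 762.4 = 3162 d
   = 3162 / 365 = 8.66 yr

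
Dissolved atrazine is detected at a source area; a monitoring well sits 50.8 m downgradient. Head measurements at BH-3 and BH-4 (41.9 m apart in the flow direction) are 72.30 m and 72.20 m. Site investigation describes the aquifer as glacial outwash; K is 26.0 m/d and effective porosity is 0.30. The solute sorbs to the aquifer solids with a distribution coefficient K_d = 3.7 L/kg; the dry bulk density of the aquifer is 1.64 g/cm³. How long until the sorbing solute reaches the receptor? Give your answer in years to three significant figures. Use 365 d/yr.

Hydraulic gradient i = (72.30 − 72.20) / 41.9 = 0.10 / 41.9 = 0.002387
q = Ki = 26.0 × 0.002387 = 0.06205 m/d
v = Ki/n = 26.0·0.002387/0.30 = 0.2068 m/d
Retardation R = 1 + ρ_b·K_d/n = 1 + 1.64×3.7/0.30 = 21.23
Contaminant velocity v_c = v/R = 0.2068/21.23 = 0.009744 m/d
t = L/v_c = 50.8/0.009744 = 5213 d
   = 5213/365 = 14.3 yr

14.3 years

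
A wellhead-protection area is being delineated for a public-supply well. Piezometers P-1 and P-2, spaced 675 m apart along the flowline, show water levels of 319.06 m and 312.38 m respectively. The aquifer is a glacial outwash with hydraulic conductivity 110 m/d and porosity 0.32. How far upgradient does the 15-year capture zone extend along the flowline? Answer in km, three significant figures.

Hydraulic gradient i = (319.06 − 312.38) / 675 = 6.68 / 675 = 0.009896
Darcy flux q = K·i = 110 × 0.009896 = 1.089 m/d
v = Ki/n = 110·0.009896/0.32 = 3.402 m/d
T = 15 yr × 365 = 5475 d
L = v × T = 3.402 × 5475 = 18630 m
   = 18.6 km

18.6 km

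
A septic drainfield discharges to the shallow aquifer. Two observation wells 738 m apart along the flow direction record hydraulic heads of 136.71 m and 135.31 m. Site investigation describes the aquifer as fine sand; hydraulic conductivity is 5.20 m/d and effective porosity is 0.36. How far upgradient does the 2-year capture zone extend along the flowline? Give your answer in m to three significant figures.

Hydraulic gradient i = (136.71 − 135.31) / 738 = 1.40 / 738 = 0.001897
q = Ki = 5.20 × 0.001897 = 0.009864 m/d
v = Ki/n = 5.20·0.001897/0.36 = 0.02740 m/d
T = 2 yr × 365 = 730 d
L = v × T = 0.02740 × 730 = 20.00 m

20.0 m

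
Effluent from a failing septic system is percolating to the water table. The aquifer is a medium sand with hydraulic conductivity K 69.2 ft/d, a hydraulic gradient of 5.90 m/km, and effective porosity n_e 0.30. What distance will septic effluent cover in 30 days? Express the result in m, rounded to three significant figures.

12.4 m

K = 69.2 ft/d × 0.3048 = 21.09 m/d
Darcy flux q = K·i = 21.09 × 0.0059 = 0.1244 m/d
v = Ki/n = 21.09·0.0059/0.30 = 0.4148 m/d
L = v × T = 0.4148 × 30 = 12.44 m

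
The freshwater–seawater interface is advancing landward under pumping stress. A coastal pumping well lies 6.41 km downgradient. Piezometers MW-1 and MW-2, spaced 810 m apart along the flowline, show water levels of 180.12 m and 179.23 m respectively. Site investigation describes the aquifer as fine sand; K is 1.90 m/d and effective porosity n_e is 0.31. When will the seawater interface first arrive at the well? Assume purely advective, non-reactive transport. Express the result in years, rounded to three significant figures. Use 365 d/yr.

Hydraulic gradient i = (180.12 − 179.23) / 810 = 0.89 / 810 = 0.001099
Specific discharge q = 1.90 × 0.001099 = 0.002088 m/d
v_s = q/n_e = 0.002088/0.31 = 0.006734 m/d
L = 6.41 km = 6410 m
t = L / v = 6410 / 0.006734 = 951800 d
   = 951800 / 365 = 2610 yr

2610 years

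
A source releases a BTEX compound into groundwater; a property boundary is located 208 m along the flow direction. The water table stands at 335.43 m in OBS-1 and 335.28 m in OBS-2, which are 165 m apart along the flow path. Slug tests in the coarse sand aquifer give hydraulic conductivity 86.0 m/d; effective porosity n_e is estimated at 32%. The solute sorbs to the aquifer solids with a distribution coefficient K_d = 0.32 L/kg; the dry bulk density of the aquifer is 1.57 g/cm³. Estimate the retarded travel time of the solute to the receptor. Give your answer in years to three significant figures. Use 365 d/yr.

Hydraulic gradient i = (335.43 − 335.28) / 165 = 0.15 / 165 = 9.091e-4
Specific discharge q = 86.0 × 9.091e-4 = 0.07818 m/d
v = Ki/n = 86.0·9.091e-4/0.32 = 0.2443 m/d
Retardation R = 1 + ρ_b·K_d/n = 1 + 1.57×0.32/0.32 = 2.570
Contaminant velocity v_c = v/R = 0.2443/2.570 = 0.09507 m/d
t = L/v_c = 208/0.09507 = 2188 d
   = 2188/365 = 5.99 yr

5.99 years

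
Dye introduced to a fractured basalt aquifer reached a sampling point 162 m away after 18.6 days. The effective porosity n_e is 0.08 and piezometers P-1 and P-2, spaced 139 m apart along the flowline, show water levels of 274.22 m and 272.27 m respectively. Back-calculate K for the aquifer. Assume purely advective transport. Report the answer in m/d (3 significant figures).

49.7 m/d

Hydraulic gradient i = (274.22 − 272.27) / 139 = 1.95 / 139 = 0.01403
v = L / t = 162 / 18.6 = 8.710 m/d
K = v · n / i = 8.710 × 0.08 / 0.01403 = 49.7 m/d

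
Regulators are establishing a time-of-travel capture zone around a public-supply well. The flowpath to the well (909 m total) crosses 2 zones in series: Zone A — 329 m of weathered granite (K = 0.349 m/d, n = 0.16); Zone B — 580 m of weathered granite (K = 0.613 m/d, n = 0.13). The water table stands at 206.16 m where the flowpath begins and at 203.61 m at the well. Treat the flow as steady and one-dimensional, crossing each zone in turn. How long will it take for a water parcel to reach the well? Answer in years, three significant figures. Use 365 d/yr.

260 years

Total head drop ΔH = 206.16 − 203.61 = 2.55 m
Continuity: the same q passes through each zone, so ΔH = q·Σ(L_j/K_j) — the zones act as resistances in series.
Σ(L/K) = 329/0.349 + 580/0.613 = 942.7 + 946.2 = 1889 d
q = ΔH / Σ(L/K) = 2.55 / 1889 = 0.001350 m/d (same in every zone)
Zone A: v = q/n = 0.001350/0.16 = 0.008438 m/d → t_A = 329/0.008438 = 38990 d
Zone B: v = q/n = 0.001350/0.13 = 0.01038 m/d → t_B = 580/0.01038 = 55850 d
Total t = 38990 + 55850 = 94840 d
   = 94840 / 365 = 260 yr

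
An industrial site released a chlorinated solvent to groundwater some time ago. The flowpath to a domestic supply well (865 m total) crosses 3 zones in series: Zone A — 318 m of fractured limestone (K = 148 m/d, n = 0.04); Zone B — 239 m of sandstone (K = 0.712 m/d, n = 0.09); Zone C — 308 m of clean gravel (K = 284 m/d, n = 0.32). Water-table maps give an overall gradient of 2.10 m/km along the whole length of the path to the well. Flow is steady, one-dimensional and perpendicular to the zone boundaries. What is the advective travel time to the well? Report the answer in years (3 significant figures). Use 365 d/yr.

67.9 years

For zones in series the flux q is common to all zones; the equivalent conductivity is the harmonic (thickness-weighted) mean, K_eq = L_total / Σ(L_j/K_j).
Σ(L/K) = 318/148 + 239/0.712 + 308/284 = 2.149 + 335.7 + 1.085 = 338.9 d
K_eq = L_total / Σ(L/K) = 865 / 338.9 = 2.552 m/d
q = K_eq · i = 2.552 × 0.0021 = 0.005360 m/d (same in every zone)
Zone A: v = q/n = 0.005360/0.04 = 0.1340 m/d → t_A = 318/0.1340 = 2373 d
Zone B: v = q/n = 0.005360/0.09 = 0.05955 m/d → t_B = 239/0.05955 = 4013 d
Zone C: v = q/n = 0.005360/0.32 = 0.01675 m/d → t_C = 308/0.01675 = 18390 d
Total t = 2373 + 4013 + 18390 = 24770 d
   = 24770 / 365 = 67.9 yr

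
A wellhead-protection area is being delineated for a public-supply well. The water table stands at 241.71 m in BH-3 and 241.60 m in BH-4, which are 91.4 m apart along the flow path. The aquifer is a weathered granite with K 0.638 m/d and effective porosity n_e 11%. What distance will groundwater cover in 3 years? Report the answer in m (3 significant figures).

7.64 m

Hydraulic gradient i = (241.71 − 241.60) / 91.4 = 0.11 / 91.4 = 0.001204
q = Ki = 0.638 × 0.001204 = 7.678e-4 m/d
Seepage velocity v = q / n = 7.678e-4 / 0.11 = 0.006980 m/d
T = 3 yr × 365 = 1095 d
L = v × T = 0.006980 × 1095 = 7.643 m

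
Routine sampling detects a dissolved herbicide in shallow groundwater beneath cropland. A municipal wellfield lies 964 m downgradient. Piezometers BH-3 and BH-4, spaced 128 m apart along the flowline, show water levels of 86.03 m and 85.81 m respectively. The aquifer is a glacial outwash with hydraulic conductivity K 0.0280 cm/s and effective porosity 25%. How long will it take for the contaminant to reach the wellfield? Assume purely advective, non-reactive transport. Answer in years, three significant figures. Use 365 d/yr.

15.9 years

Hydraulic gradient i = (86.03 − 85.81) / 128 = 0.22 / 128 = 0.001719
K = 0.0280 cm/s × 864 = 24.19 m/d
Specific discharge q = 24.19 × 0.001719 = 0.04158 m/d
v_s = q/n_e = 0.04158/0.25 = 0.1663 m/d
t = L / v = 964 / 0.1663 = 5796 d
   = 5796 / 365 = 15.9 yr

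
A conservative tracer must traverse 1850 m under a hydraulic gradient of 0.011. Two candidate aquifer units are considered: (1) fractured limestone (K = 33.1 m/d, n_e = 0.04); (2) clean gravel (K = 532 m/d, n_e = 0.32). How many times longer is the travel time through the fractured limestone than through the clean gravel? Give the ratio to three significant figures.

2.01

Unit 1 (fractured limestone): v = 33.1×0.011/0.04 = 9.103 m/d, t = 1850/9.103 = 203.2 d
Unit 2 (clean gravel): v = 532×0.011/0.32 = 18.29 m/d, t = 1850/18.29 = 101.2 d
t(fractured limestone) / t(clean gravel) = 203.2/101.2 = 2.01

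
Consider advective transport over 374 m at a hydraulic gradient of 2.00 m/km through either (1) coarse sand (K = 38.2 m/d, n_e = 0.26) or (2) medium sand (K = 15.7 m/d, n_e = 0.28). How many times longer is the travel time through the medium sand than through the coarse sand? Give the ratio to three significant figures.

2.62

Unit 1 (coarse sand): v = 38.2×0.0020/0.26 = 0.2938 m/d, t = 374/0.2938 = 1273 d
Unit 2 (medium sand): v = 15.7×0.0020/0.28 = 0.1121 m/d, t = 374/0.1121 = 3335 d
t(medium sand) / t(coarse sand) = 3335/1273 = 2.62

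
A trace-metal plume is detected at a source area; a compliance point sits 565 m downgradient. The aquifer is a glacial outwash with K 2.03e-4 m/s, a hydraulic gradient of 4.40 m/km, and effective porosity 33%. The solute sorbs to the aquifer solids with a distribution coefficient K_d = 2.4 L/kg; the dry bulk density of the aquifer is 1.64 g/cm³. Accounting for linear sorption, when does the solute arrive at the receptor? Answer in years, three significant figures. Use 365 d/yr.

K = 2.03e-4 m/s × 86400 s/d = 17.54 m/d
Specific discharge q = 17.54 × 0.0044 = 0.07717 m/d
v = Ki/n = 17.54·0.0044/0.33 = 0.2339 m/d
Retardation R = 1 + ρ_b·K_d/n = 1 + 1.64×2.4/0.33 = 12.93
Contaminant velocity v_c = v/R = 0.2339/12.93 = 0.01809 m/d
t = L/v_c = 565/0.01809 = 31230 d
   = 31230/365 = 85.6 yr

85.6 years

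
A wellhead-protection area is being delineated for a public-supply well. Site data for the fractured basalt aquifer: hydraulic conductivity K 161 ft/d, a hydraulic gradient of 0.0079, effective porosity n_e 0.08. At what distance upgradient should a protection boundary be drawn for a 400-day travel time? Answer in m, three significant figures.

K = 161 ft/d × 0.3048 = 49.07 m/d
Darcy flux q = K·i = 49.07 × 0.0079 = 0.3877 m/d
v_s = q/n_e = 0.3877/0.08 = 4.846 m/d
L = v × T = 4.846 × 400 = 1938 m

1940 m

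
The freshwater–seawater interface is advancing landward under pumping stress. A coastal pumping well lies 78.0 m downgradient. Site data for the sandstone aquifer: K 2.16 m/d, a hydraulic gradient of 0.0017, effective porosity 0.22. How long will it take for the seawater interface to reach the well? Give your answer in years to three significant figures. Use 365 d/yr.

Darcy flux q = K·i = 2.16 × 0.0017 = 0.003672 m/d
Seepage velocity v = q / n = 0.003672 / 0.22 = 0.01669 m/d
t = L / v = 78.0 / 0.01669 = 4673 d
   = 4673 / 365 = 12.8 yr

12.8 years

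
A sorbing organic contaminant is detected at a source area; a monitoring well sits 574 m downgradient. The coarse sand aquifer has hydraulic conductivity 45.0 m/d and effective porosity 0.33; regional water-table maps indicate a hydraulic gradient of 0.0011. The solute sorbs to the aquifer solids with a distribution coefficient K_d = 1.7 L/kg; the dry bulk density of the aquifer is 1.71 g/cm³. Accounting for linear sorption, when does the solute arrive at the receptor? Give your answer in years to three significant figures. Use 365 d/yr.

q = Ki = 45.0 × 0.0011 = 0.04950 m/d
Seepage velocity v = q / n = 0.04950 / 0.33 = 0.1500 m/d
Retardation R = 1 + ρ_b·K_d/n = 1 + 1.71×1.7/0.33 = 9.809
Contaminant velocity v_c = v/R = 0.1500/9.809 = 0.01529 m/d
t = L/v_c = 574/0.01529 = 37540 d
   = 37540/365 = 103 yr

103 years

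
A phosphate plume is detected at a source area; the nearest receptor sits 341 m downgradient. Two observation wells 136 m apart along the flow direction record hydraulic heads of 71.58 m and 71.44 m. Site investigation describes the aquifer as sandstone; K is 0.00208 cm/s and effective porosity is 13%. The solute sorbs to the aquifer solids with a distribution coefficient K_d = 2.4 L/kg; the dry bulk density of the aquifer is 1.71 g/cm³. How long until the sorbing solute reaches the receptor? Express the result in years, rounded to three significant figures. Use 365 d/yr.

Hydraulic gradient i = (71.58 − 71.44) / 136 = 0.14 / 136 = 0.001029
K = 0.00208 cm/s × 864 = 1.797 m/d
q = Ki = 1.797 × 0.001029 = 0.001850 m/d
Seepage velocity v = q / n = 0.001850 / 0.13 = 0.01423 m/d
Retardation R = 1 + ρ_b·K_d/n = 1 + 1.71×2.4/0.13 = 32.57
Contaminant velocity v_c = v/R = 0.01423/32.57 = 4.369e-4 m/d
t = L/v_c = 341/4.369e-4 = 780400 d
   = 780400/365 = 2140 yr

2140 years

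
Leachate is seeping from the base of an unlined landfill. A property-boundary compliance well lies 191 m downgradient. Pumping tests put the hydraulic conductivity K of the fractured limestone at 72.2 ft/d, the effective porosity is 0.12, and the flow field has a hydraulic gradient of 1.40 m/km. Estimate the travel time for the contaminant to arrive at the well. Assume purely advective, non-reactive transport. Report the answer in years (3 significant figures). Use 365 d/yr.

K = 72.2 ft/d × 0.3048 = 22.01 m/d
Darcy flux q = K·i = 22.01 × 0.0014 = 0.03081 m/d
Seepage velocity v = q / n = 0.03081 / 0.12 = 0.2567 m/d
t = L / v = 191 / 0.2567 = 743.9 d
   = 743.9 / 365 = 2.04 yr

2.04 years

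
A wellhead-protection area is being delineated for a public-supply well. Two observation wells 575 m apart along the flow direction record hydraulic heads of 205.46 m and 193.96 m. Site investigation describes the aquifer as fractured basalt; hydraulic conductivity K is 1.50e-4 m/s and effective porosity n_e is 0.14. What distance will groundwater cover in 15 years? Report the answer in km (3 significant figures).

Hydraulic gradient i = (205.46 − 193.96) / 575 = 11.50 / 575 = 0.02000
K = 1.50e-4 m/s × 86400 s/d = 12.96 m/d
Specific discharge q = 12.96 × 0.02000 = 0.2592 m/d
Average linear velocity = 0.2592 / 0.14 = 1.851 m/d
T = 15 yr × 365 = 5475 d
L = v × T = 1.851 × 5475 = 10140 m
   = 10.1 km

10.1 km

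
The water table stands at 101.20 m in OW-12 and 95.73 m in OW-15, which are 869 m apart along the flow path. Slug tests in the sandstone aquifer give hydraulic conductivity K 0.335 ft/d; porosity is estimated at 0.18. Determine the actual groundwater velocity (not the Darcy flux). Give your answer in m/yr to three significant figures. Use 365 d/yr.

1.30 m/yr

Hydraulic gradient i = (101.20 − 95.73) / 869 = 5.47 / 869 = 0.006295
K = 0.335 ft/d × 0.3048 = 0.1021 m/d
Darcy flux q = K·i = 0.1021 × 0.006295 = 6.427e-4 m/d
v_s = q/n_e = 6.427e-4/0.18 = 0.003571 m/d
   = 0.003571 × 365 = 1.30 m/yr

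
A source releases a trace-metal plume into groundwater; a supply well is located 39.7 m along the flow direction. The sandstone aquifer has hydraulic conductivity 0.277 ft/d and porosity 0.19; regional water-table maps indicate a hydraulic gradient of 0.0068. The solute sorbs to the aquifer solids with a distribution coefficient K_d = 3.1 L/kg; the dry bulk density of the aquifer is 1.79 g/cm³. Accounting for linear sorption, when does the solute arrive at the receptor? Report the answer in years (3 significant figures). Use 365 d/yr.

1090 years

K = 0.277 ft/d × 0.3048 = 0.08443 m/d
q = Ki = 0.08443 × 0.0068 = 5.741e-4 m/d
v_s = q/n_e = 5.741e-4/0.19 = 0.003022 m/d
Retardation R = 1 + ρ_b·K_d/n = 1 + 1.79×3.1/0.19 = 30.21
Contaminant velocity v_c = v/R = 0.003022/30.21 = 1.000e-4 m/d
t = L/v_c = 39.7/1.000e-4 = 396800 d
   = 396800/365 = 1090 yr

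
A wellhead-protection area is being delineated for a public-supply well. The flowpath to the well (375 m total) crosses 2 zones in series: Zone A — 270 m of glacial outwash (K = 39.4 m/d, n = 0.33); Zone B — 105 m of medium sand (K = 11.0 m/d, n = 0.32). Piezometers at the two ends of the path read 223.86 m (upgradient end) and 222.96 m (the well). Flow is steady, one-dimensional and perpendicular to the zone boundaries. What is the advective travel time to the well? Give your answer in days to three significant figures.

Total head drop ΔH = 223.86 − 222.96 = 0.90 m
Continuity: the same q passes through each zone, so ΔH = q·Σ(L_j/K_j) — the zones act as resistances in series.
Σ(L/K) = 270/39.4 + 105/11.0 = 6.853 + 9.545 = 16.40 d
q = ΔH / Σ(L/K) = 0.90 / 16.40 = 0.05488 m/d (same in every zone)
Zone A: v = q/n = 0.05488/0.33 = 0.1663 m/d → t_A = 270/0.1663 = 1623 d
Zone B: v = q/n = 0.05488/0.32 = 0.1715 m/d → t_B = 105/0.1715 = 612.2 d
Total t = 1623 + 612.2 = 2236 d

2240 days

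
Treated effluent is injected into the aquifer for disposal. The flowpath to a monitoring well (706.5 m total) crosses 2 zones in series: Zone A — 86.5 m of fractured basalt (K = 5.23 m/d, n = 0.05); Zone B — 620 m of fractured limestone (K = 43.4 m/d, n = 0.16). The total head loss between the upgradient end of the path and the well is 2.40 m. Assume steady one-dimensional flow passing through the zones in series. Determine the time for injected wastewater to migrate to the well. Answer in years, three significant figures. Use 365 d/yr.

3.64 years

Steady 1-D flow in series ⇒ the Darcy flux q is identical in every zone and the zone head losses add (resistances L/K in series).
Σ(L/K) = 86.5/5.23 + 620/43.4 = 16.54 + 14.29 = 30.82 d
q = ΔH / Σ(L/K) = 2.40 / 30.82 = 0.07786 m/d (same in every zone)
Zone A: v = q/n = 0.07786/0.05 = 1.557 m/d → t_A = 86.5/1.557 = 55.55 d
Zone B: v = q/n = 0.07786/0.16 = 0.4866 m/d → t_B = 620/0.4866 = 1274 d
Total t = 55.55 + 1274 = 1330 d
   = 1330 / 365 = 3.64 yr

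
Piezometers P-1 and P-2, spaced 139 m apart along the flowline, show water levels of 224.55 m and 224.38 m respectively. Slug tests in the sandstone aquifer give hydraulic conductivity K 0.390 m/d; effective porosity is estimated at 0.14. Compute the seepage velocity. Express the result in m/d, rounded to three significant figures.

Hydraulic gradient i = (224.55 − 224.38) / 139 = 0.17 / 139 = 0.001223
Specific discharge q = 0.390 × 0.001223 = 4.770e-4 m/d
Seepage velocity v = q / n = 4.770e-4 / 0.14 = 0.003407 m/d

0.00341 m/d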